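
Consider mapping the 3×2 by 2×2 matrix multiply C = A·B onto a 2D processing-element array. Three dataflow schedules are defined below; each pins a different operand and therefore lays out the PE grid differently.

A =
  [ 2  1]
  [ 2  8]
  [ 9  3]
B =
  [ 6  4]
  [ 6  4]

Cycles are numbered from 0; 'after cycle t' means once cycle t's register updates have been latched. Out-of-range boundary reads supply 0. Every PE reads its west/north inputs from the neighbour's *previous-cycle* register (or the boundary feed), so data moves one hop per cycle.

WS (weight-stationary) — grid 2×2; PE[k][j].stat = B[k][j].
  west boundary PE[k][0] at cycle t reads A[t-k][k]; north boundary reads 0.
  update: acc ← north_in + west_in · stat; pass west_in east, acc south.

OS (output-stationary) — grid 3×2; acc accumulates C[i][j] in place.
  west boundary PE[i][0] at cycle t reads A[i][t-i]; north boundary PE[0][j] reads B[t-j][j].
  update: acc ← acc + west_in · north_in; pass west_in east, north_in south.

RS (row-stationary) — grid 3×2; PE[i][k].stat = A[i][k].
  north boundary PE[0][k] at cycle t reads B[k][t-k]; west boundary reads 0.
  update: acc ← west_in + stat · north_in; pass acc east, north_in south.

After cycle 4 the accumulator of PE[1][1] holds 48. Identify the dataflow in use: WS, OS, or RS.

dataflow = WS

— WS: 2×2; PE[1][1] trace:
  [0] (1,1) acc=0 (h:0 v:0)
  [1] (1,1) acc=0 (h:0 v:0)
  [2] (1,1) acc=12 (h:1 v:12)
  [3] (1,1) acc=40 (h:8 v:40)
  [4] (1,1) acc=48 (h:3 v:48)
— OS: 3×2; PE[1][1] trace:
  [0] (1,1) acc=0 (h:0 v:0)
  [1] (1,1) acc=0 (h:0 v:0)
  [2] (1,1) acc=8 (h:2 v:4)
  [3] (1,1) acc=40 (h:8 v:4)
  [4] (1,1) acc=40 (h:0 v:0)
— RS: 3×2; PE[1][1] trace:
  [0] (1,1) acc=0 (h:0 v:0)
  [1] (1,1) acc=0 (h:0 v:0)
  [2] (1,1) acc=60 (h:60 v:6)
  [3] (1,1) acc=40 (h:40 v:4)
  [4] (1,1) acc=0 (h:0 v:0)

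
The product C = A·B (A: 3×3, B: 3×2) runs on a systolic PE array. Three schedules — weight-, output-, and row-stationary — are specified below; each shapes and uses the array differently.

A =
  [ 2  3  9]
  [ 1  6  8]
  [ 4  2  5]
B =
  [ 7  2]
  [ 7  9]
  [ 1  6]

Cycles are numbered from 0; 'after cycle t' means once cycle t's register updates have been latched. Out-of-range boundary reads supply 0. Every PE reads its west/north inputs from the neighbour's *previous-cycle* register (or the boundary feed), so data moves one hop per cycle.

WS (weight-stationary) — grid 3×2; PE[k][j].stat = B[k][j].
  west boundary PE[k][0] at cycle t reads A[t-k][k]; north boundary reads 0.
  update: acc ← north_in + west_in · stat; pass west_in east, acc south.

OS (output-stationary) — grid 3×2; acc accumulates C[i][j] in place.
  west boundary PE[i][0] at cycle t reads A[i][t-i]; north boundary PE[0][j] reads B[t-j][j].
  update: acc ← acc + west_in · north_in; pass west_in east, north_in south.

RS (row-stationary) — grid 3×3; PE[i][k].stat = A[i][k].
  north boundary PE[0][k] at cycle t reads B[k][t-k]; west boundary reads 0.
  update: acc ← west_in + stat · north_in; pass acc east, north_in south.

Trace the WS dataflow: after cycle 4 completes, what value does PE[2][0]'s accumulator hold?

WS on a 3×2 grid — tracing PE[2][0] and its feeders:
  @0  [1,0]  acc 0  |  →0  ↓0
  @0  [2,0]  acc 0  |  →0  ↓0
  @1  [1,0]  acc 35  |  →3  ↓35
  @1  [2,0]  acc 0  |  →0  ↓0
  @2  [1,0]  acc 49  |  →6  ↓49
  @2  [2,0]  acc 44  |  →9  ↓44
  @3  [1,0]  acc 42  |  →2  ↓42
  @3  [2,0]  acc 57  |  →8  ↓57
  @4  [1,0]  acc 0  |  →0  ↓0
  @4  [2,0]  acc 47  |  →5  ↓47

PE[2][0].acc = 47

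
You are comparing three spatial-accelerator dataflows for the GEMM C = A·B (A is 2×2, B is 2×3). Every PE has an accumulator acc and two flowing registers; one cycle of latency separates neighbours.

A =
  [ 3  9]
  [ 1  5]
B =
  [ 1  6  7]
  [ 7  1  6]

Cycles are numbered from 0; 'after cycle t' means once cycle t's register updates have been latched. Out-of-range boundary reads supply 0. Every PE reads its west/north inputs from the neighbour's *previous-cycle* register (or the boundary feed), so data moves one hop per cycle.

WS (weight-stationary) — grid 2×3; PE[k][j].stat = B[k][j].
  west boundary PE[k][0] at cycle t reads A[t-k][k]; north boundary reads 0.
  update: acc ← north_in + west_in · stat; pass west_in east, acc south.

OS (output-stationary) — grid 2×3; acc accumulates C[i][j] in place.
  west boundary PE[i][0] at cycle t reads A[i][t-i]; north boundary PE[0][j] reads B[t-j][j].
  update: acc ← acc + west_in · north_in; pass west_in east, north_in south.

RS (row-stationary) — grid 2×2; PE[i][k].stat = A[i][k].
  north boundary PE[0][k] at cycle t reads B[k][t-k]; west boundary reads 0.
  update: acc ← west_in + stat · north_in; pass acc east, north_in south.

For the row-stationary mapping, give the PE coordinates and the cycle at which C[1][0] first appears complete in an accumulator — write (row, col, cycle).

(row, col, cycle) = (1, 1, 2)

RS: C[1][0] accumulates in PE[1][1]:
  c0 r1c1: 0 / 0 / 0
  c1 r1c1: 0 / 0 / 0
  c2 r1c1: 36 / 36 / 7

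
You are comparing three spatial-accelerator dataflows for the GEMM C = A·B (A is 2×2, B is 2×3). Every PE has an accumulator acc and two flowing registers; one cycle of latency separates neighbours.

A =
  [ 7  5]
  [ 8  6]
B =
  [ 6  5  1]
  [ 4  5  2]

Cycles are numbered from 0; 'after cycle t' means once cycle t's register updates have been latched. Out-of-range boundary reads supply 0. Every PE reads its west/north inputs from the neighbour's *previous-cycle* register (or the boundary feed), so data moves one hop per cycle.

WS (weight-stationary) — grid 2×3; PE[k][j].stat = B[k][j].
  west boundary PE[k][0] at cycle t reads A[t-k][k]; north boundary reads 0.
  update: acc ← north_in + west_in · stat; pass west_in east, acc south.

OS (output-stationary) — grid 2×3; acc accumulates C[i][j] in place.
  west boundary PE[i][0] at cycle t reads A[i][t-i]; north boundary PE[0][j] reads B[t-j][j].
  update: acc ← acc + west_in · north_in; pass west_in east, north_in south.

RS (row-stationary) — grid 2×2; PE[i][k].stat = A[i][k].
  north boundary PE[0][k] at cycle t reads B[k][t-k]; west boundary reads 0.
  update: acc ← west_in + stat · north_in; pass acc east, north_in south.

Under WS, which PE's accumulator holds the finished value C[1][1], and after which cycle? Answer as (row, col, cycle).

(row, col, cycle) = (1, 1, 3)

Under WS, C[1][1] lands at PE[1][1]:
  @0  [1,1]  acc 0  |  →0  ↓0
  @1  [1,1]  acc 0  |  →0  ↓0
  @2  [1,1]  acc 60  |  →5  ↓60
  @3  [1,1]  acc 70  |  →6  ↓70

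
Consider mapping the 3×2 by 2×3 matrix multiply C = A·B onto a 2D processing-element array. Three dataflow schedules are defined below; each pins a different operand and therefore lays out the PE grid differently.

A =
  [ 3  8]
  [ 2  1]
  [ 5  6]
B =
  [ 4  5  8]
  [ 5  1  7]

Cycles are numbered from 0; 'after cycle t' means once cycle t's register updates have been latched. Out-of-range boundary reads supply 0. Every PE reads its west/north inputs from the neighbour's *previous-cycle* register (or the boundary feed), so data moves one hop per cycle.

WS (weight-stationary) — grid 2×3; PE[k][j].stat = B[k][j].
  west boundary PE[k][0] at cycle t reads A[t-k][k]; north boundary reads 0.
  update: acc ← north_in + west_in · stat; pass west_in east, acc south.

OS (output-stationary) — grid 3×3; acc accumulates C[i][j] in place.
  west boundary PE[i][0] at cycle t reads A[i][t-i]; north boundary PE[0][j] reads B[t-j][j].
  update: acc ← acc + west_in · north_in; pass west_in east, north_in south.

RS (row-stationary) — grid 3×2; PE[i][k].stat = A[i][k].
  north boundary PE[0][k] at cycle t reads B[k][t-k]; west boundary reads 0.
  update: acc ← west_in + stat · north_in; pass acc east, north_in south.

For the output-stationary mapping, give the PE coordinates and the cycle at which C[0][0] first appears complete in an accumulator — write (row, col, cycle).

OS — PE[0][0] is where C[0][0] collects:
  cycle 0: PE[0][0] → acc 12, east 3, south 4
  cycle 1: PE[0][0] → acc 52, east 8, south 5

(row, col, cycle) = (0, 0, 1)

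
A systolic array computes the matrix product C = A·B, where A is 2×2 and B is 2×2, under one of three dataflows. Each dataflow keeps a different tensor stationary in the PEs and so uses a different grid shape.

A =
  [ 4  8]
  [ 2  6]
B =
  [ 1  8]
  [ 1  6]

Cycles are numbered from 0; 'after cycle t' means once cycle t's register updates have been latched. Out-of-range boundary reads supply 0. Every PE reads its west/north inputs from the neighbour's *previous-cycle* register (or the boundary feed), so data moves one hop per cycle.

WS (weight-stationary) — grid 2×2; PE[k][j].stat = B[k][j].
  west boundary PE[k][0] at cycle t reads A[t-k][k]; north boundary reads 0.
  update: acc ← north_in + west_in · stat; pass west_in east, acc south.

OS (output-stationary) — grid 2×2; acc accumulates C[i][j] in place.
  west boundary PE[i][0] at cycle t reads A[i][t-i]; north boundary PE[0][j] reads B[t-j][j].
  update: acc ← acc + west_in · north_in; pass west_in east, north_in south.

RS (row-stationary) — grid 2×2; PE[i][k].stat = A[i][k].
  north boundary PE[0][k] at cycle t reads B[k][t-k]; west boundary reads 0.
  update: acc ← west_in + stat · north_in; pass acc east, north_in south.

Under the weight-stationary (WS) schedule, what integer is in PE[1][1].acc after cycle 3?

PE[1][1].acc = 52

Tracing WS — 2×2 array, target PE[1][1]:
  0: (0,1).acc=0  regs=<0,0>
  0: (1,0).acc=0  regs=<0,0>
  0: (1,1).acc=0  regs=<0,0>
  1: (0,1).acc=32  regs=<4,32>
  1: (1,0).acc=12  regs=<8,12>
  1: (1,1).acc=0  regs=<0,0>
  2: (0,1).acc=16  regs=<2,16>
  2: (1,0).acc=8  regs=<6,8>
  2: (1,1).acc=80  regs=<8,80>
  3: (0,1).acc=0  regs=<0,0>
  3: (1,0).acc=0  regs=<0,0>
  3: (1,1).acc=52  regs=<6,52>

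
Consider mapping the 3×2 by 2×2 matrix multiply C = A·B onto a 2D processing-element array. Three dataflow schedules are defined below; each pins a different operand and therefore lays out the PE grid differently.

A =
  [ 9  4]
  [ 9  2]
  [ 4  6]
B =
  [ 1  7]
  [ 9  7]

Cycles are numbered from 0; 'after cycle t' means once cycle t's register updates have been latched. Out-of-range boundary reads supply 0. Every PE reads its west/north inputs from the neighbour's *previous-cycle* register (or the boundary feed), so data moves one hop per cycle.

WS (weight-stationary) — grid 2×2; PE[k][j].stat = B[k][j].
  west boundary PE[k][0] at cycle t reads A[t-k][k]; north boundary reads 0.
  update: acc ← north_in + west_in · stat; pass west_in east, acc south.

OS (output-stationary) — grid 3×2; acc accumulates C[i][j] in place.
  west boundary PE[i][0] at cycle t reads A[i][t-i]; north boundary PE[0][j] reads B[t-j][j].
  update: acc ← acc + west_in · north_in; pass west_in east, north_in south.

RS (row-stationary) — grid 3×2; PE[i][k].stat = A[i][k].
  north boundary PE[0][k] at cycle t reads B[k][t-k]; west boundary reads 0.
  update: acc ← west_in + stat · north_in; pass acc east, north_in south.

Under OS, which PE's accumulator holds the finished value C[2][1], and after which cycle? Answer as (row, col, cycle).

OS: C[2][1] accumulates in PE[2][1]:
  t=0 PE[2][1]: acc=0 h=0 v=0
  t=1 PE[2][1]: acc=0 h=0 v=0
  t=2 PE[2][1]: acc=0 h=0 v=0
  t=3 PE[2][1]: acc=28 h=4 v=7
  t=4 PE[2][1]: acc=70 h=6 v=7

(row, col, cycle) = (2, 1, 4)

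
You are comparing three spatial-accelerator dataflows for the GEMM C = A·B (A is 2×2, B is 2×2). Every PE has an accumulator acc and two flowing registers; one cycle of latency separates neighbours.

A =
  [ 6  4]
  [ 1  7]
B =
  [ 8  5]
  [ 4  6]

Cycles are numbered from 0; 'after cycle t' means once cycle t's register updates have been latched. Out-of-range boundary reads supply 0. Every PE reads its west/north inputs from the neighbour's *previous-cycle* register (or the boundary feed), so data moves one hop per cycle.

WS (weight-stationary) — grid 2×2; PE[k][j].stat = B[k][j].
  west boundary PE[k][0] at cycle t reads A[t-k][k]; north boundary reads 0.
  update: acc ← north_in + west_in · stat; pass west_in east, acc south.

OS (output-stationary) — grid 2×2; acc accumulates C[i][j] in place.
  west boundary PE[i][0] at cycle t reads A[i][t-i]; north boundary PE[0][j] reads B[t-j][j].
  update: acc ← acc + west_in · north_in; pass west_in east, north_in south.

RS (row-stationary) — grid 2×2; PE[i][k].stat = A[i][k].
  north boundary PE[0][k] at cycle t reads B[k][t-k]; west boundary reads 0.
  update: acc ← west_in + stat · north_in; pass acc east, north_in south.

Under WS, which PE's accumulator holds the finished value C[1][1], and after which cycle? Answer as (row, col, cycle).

WS: C[1][1] accumulates in PE[1][1]:
  [0] (1,1) acc=0 (h:0 v:0)
  [1] (1,1) acc=0 (h:0 v:0)
  [2] (1,1) acc=54 (h:4 v:54)
  [3] (1,1) acc=47 (h:7 v:47)

(row, col, cycle) = (1, 1, 3)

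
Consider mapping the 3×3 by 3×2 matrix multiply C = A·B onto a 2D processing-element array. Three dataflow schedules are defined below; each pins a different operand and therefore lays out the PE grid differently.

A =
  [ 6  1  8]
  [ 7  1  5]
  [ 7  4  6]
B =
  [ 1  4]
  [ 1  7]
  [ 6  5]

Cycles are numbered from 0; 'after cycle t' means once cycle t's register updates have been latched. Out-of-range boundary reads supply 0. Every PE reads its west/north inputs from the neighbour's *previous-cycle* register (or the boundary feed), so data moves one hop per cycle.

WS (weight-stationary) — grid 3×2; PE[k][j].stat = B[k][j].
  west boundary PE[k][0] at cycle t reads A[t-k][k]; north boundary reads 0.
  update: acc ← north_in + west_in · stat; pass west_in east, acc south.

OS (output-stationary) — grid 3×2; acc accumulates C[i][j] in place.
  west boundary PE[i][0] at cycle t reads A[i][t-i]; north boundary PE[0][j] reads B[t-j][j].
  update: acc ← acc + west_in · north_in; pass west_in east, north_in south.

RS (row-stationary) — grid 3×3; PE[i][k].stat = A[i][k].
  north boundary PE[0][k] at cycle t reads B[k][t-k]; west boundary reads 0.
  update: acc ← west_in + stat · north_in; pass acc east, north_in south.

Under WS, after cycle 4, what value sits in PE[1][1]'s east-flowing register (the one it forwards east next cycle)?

register = 4

WS (3×2). Following PE[1][1] plus its west/north inputs:
  @0  [0,1]  acc 0  |  →0  ↓0
  @0  [1,0]  acc 0  |  →0  ↓0
  @0  [1,1]  acc 0  |  →0  ↓0
  @1  [0,1]  acc 24  |  →6  ↓24
  @1  [1,0]  acc 7  |  →1  ↓7
  @1  [1,1]  acc 0  |  →0  ↓0
  @2  [0,1]  acc 28  |  →7  ↓28
  @2  [1,0]  acc 8  |  →1  ↓8
  @2  [1,1]  acc 31  |  →1  ↓31
  @3  [0,1]  acc 28  |  →7  ↓28
  @3  [1,0]  acc 11  |  →4  ↓11
  @3  [1,1]  acc 35  |  →1  ↓35
  @4  [0,1]  acc 0  |  →0  ↓0
  @4  [1,0]  acc 0  |  →0  ↓0
  @4  [1,1]  acc 56  |  →4  ↓56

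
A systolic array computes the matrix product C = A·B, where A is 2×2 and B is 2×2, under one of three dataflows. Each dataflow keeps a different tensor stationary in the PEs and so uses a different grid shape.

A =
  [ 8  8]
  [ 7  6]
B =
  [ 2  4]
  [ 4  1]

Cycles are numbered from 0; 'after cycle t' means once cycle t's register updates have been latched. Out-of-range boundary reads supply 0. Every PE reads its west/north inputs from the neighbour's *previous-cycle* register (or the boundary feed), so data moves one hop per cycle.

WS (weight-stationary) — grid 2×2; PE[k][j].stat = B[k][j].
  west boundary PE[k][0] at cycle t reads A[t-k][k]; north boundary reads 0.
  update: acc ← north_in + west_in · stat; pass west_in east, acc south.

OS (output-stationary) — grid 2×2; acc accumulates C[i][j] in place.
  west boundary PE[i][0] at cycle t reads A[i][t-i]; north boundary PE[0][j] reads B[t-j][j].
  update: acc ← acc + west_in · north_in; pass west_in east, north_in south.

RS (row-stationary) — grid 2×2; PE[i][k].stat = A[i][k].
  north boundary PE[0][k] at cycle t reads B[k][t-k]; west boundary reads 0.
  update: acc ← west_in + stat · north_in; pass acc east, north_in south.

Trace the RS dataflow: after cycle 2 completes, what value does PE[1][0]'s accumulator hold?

RS on a 2×2 grid — tracing PE[1][0] and its feeders:
  cycle 0: PE[0][0] → acc 16, east 16, south 2
  cycle 0: PE[1][0] → acc 0, east 0, south 0
  cycle 1: PE[0][0] → acc 32, east 32, south 4
  cycle 1: PE[1][0] → acc 14, east 14, south 2
  cycle 2: PE[0][0] → acc 0, east 0, south 0
  cycle 2: PE[1][0] → acc 28, east 28, south 4

PE[1][0].acc = 28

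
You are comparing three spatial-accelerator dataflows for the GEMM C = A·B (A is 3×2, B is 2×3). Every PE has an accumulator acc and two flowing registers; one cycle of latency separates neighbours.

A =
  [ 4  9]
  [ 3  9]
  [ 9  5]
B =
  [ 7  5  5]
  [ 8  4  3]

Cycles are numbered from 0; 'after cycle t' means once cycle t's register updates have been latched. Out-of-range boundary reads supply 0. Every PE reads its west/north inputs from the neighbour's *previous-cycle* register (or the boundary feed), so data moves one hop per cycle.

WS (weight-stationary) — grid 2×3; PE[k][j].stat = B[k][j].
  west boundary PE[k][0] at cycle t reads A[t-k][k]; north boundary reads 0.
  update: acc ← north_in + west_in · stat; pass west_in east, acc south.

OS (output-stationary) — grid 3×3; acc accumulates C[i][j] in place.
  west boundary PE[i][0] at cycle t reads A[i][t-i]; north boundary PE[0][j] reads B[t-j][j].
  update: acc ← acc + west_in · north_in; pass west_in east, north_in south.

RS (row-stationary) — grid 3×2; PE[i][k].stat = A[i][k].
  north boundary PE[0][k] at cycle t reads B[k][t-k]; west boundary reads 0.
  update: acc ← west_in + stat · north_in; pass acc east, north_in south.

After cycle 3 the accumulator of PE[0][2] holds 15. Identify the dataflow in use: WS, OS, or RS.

dataflow = WS

WS [2×3] PE[0][2] across cycles:
  c0 r0c2: 0 / 0 / 0
  c1 r0c2: 0 / 0 / 0
  c2 r0c2: 20 / 4 / 20
  c3 r0c2: 15 / 3 / 15
OS [3×3] PE[0][2] across cycles:
  c0 r0c2: 0 / 0 / 0
  c1 r0c2: 0 / 0 / 0
  c2 r0c2: 20 / 4 / 5
  c3 r0c2: 47 / 9 / 3
RS: PE[0][2] is outside its 3×2 grid.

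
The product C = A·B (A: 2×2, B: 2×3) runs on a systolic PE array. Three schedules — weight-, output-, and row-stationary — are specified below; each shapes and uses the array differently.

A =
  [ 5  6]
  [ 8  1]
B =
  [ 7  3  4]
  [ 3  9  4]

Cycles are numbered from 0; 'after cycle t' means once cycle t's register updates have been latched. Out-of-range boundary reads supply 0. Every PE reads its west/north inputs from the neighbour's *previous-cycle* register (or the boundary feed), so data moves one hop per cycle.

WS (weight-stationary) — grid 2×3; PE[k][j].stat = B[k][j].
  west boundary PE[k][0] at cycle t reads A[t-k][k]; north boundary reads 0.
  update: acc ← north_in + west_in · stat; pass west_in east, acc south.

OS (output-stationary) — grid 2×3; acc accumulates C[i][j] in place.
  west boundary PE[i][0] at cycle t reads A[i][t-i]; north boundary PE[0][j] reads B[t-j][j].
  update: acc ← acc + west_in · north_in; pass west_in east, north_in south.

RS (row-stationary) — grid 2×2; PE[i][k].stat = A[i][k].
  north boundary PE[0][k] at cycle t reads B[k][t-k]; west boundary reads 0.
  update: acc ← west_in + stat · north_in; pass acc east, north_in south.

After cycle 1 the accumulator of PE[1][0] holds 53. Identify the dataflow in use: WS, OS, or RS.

dataflow = WS

WS (2×3 grid), PE[1][0]:
  t=0 PE[1][0]: acc=0 h=0 v=0
  t=1 PE[1][0]: acc=53 h=6 v=53
OS (2×3 grid), PE[1][0]:
  t=0 PE[1][0]: acc=0 h=0 v=0
  t=1 PE[1][0]: acc=56 h=8 v=7
RS (2×2 grid), PE[1][0]:
  t=0 PE[1][0]: acc=0 h=0 v=0
  t=1 PE[1][0]: acc=56 h=56 v=7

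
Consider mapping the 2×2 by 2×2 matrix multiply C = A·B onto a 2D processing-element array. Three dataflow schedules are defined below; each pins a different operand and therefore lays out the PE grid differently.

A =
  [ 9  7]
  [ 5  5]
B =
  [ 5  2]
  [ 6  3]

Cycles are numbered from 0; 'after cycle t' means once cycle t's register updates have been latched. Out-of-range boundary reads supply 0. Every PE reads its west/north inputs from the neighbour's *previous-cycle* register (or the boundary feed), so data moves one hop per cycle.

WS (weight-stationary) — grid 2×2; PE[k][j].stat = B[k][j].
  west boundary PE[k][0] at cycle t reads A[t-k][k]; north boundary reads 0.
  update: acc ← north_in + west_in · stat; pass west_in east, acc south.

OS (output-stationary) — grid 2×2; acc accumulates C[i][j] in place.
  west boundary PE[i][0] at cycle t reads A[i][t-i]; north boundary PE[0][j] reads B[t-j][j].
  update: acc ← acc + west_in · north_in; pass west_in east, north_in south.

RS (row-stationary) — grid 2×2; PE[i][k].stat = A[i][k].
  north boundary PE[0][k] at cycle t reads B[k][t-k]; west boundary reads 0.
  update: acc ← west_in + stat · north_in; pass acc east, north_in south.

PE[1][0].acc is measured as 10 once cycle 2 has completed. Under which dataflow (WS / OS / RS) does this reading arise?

dataflow = RS

— WS: 2×2; PE[1][0] trace:
  step 0 · PE1,0: acc=0; fwd→0 fwd↓0
  step 1 · PE1,0: acc=87; fwd→7 fwd↓87
  step 2 · PE1,0: acc=55; fwd→5 fwd↓55
— OS: 2×2; PE[1][0] trace:
  step 0 · PE1,0: acc=0; fwd→0 fwd↓0
  step 1 · PE1,0: acc=25; fwd→5 fwd↓5
  step 2 · PE1,0: acc=55; fwd→5 fwd↓6
— RS: 2×2; PE[1][0] trace:
  step 0 · PE1,0: acc=0; fwd→0 fwd↓0
  step 1 · PE1,0: acc=25; fwd→25 fwd↓5
  step 2 · PE1,0: acc=10; fwd→10 fwd↓2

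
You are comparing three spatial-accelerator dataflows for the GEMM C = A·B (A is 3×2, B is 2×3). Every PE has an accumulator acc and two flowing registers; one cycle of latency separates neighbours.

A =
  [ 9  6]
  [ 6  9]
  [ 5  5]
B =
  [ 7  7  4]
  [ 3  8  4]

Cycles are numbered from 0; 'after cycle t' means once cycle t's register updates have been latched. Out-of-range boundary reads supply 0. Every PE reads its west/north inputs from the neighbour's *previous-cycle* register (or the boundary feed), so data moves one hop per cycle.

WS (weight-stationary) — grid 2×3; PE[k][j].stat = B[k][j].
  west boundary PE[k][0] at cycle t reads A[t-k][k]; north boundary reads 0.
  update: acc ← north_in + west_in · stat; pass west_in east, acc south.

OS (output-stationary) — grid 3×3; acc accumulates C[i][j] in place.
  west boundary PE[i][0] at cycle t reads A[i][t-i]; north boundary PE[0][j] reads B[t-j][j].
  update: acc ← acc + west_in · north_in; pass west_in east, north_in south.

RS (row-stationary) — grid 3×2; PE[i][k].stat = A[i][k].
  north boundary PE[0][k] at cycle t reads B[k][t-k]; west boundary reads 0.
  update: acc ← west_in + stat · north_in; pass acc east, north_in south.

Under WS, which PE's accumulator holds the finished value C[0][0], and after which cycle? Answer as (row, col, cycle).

(row, col, cycle) = (1, 0, 1)

WS — PE[1][0] is where C[0][0] collects:
  @0  [1,0]  acc 0  |  →0  ↓0
  @1  [1,0]  acc 81  |  →6  ↓81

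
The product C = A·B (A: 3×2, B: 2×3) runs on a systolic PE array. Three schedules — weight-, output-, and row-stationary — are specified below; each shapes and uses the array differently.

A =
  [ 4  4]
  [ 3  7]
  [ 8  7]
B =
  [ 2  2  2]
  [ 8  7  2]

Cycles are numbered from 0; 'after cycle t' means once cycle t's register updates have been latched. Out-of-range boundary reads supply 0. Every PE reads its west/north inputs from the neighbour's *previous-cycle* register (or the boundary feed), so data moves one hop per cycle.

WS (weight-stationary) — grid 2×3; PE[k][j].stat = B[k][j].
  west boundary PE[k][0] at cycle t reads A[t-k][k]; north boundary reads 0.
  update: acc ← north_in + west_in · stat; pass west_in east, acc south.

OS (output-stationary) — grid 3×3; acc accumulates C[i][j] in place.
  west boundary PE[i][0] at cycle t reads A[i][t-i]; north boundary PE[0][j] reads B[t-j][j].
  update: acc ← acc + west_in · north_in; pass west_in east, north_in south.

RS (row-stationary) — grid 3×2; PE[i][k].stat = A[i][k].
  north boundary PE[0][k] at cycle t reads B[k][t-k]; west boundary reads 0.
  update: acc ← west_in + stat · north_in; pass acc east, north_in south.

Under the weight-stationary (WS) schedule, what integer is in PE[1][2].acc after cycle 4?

Tracing WS — 2×3 array, target PE[1][2]:
  c0 r0c2: 0 / 0 / 0
  c0 r1c1: 0 / 0 / 0
  c0 r1c2: 0 / 0 / 0
  c1 r0c2: 0 / 0 / 0
  c1 r1c1: 0 / 0 / 0
  c1 r1c2: 0 / 0 / 0
  c2 r0c2: 8 / 4 / 8
  c2 r1c1: 36 / 4 / 36
  c2 r1c2: 0 / 0 / 0
  c3 r0c2: 6 / 3 / 6
  c3 r1c1: 55 / 7 / 55
  c3 r1c2: 16 / 4 / 16
  c4 r0c2: 16 / 8 / 16
  c4 r1c1: 65 / 7 / 65
  c4 r1c2: 20 / 7 / 20

PE[1][2].acc = 20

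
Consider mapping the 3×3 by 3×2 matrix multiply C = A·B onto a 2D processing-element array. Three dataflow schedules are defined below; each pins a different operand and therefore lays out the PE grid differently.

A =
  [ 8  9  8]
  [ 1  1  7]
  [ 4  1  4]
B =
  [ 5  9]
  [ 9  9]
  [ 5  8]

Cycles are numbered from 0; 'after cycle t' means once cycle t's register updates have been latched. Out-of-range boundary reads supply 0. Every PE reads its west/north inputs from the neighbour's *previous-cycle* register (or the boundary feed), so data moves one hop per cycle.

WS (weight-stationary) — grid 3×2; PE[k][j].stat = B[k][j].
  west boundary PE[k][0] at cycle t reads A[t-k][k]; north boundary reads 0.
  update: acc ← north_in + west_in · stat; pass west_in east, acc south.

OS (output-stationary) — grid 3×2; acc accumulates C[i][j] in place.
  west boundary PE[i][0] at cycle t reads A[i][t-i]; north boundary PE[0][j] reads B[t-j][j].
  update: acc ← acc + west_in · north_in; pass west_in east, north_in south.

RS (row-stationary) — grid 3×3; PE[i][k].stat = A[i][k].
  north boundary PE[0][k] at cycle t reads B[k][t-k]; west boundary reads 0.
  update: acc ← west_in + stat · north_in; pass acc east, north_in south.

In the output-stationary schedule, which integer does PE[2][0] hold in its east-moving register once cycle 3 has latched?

register = 1

OS on a 3×2 grid — tracing PE[2][0] and its feeders:
  c0 r1c0: 0 / 0 / 0
  c0 r2c0: 0 / 0 / 0
  c1 r1c0: 5 / 1 / 5
  c1 r2c0: 0 / 0 / 0
  c2 r1c0: 14 / 1 / 9
  c2 r2c0: 20 / 4 / 5
  c3 r1c0: 49 / 7 / 5
  c3 r2c0: 29 / 1 / 9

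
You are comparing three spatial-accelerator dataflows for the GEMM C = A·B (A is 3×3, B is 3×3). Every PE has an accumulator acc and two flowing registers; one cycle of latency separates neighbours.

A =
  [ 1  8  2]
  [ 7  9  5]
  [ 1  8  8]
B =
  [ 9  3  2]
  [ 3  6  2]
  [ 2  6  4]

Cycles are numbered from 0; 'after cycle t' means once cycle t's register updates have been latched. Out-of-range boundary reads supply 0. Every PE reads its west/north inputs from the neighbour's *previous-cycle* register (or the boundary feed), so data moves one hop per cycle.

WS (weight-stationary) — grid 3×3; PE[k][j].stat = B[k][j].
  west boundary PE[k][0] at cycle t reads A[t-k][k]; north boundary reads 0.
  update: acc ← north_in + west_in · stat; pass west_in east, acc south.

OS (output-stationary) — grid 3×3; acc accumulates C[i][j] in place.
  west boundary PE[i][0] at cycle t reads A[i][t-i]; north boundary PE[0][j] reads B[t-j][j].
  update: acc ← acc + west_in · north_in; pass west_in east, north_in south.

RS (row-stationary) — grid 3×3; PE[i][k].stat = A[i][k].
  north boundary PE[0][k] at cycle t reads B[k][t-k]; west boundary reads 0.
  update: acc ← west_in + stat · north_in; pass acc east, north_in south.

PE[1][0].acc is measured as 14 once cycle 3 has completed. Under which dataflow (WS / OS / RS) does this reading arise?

dataflow = RS

Under WS (3×3), PE[1][0]:
  cycle 0: PE[1][0] → acc 0, east 0, south 0
  cycle 1: PE[1][0] → acc 33, east 8, south 33
  cycle 2: PE[1][0] → acc 90, east 9, south 90
  cycle 3: PE[1][0] → acc 33, east 8, south 33
Under OS (3×3), PE[1][0]:
  cycle 0: PE[1][0] → acc 0, east 0, south 0
  cycle 1: PE[1][0] → acc 63, east 7, south 9
  cycle 2: PE[1][0] → acc 90, east 9, south 3
  cycle 3: PE[1][0] → acc 100, east 5, south 2
Under RS (3×3), PE[1][0]:
  cycle 0: PE[1][0] → acc 0, east 0, south 0
  cycle 1: PE[1][0] → acc 63, east 63, south 9
  cycle 2: PE[1][0] → acc 21, east 21, south 3
  cycle 3: PE[1][0] → acc 14, east 14, south 2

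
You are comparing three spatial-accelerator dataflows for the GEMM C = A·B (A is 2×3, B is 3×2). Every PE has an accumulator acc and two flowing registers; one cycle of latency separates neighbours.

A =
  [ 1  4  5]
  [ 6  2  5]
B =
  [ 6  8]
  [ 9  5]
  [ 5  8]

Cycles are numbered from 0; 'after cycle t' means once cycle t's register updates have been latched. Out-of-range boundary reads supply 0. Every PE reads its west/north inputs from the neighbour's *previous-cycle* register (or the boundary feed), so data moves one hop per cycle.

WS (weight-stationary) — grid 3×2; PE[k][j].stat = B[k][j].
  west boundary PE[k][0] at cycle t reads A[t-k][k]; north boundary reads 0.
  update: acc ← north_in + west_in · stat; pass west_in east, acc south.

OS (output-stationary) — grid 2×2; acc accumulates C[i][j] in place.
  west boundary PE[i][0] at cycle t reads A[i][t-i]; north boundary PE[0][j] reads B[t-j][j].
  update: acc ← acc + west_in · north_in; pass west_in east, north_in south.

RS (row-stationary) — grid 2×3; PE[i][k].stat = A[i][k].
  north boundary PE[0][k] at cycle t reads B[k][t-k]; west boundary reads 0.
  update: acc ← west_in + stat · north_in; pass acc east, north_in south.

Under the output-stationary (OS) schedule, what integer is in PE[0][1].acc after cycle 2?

OS 2×2: PE[0][1] cycle-by-cycle (with neighbour feeds):
  after 0 — PE[0][0] acc=6, pass-E 1, pass-S 6
  after 0 — PE[0][1] acc=0, pass-E 0, pass-S 0
  after 1 — PE[0][0] acc=42, pass-E 4, pass-S 9
  after 1 — PE[0][1] acc=8, pass-E 1, pass-S 8
  after 2 — PE[0][0] acc=67, pass-E 5, pass-S 5
  after 2 — PE[0][1] acc=28, pass-E 4, pass-S 5

PE[0][1].acc = 28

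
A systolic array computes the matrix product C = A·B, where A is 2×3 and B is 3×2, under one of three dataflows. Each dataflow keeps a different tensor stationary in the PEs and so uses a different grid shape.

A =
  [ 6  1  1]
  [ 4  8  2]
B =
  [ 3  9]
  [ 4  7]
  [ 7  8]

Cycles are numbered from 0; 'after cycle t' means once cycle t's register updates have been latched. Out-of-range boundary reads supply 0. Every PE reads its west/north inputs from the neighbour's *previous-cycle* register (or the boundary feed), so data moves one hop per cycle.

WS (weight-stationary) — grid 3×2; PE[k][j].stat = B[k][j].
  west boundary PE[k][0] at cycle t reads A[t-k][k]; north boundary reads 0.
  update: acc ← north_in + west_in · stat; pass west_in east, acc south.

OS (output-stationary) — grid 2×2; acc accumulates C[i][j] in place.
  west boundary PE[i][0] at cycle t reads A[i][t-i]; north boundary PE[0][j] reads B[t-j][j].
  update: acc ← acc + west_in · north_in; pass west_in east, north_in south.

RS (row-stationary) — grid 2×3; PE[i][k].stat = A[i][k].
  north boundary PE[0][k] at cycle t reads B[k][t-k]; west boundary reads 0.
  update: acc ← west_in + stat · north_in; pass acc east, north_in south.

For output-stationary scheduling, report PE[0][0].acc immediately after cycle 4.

PE[0][0].acc = 29

Tracing OS — 2×2 array, target PE[0][0]:
  after 0 — PE[0][0] acc=18, pass-E 6, pass-S 3
  after 1 — PE[0][0] acc=22, pass-E 1, pass-S 4
  after 2 — PE[0][0] acc=29, pass-E 1, pass-S 7
  after 3 — PE[0][0] acc=29, pass-E 0, pass-S 0
  after 4 — PE[0][0] acc=29, pass-E 0, pass-S 0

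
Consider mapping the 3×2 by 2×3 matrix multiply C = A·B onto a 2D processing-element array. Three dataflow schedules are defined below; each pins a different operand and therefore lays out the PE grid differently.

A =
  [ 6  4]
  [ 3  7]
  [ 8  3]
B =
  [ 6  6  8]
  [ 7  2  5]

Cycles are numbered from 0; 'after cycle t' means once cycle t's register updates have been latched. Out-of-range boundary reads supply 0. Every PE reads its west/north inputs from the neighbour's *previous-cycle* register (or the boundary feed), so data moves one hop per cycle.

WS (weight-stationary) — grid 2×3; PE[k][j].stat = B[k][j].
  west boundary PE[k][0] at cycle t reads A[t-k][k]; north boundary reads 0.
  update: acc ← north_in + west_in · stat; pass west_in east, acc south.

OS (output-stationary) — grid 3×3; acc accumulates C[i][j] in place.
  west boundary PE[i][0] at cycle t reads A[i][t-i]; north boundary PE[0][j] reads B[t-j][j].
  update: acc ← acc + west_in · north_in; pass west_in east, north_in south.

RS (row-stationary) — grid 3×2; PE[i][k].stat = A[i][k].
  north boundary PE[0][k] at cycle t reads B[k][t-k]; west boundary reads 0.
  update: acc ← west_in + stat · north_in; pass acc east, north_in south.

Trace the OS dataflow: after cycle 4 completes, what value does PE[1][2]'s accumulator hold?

PE[1][2].acc = 59

OS (3×3). Following PE[1][2] plus its west/north inputs:
  [0] (0,2) acc=0 (h:0 v:0)
  [0] (1,1) acc=0 (h:0 v:0)
  [0] (1,2) acc=0 (h:0 v:0)
  [1] (0,2) acc=0 (h:0 v:0)
  [1] (1,1) acc=0 (h:0 v:0)
  [1] (1,2) acc=0 (h:0 v:0)
  [2] (0,2) acc=48 (h:6 v:8)
  [2] (1,1) acc=18 (h:3 v:6)
  [2] (1,2) acc=0 (h:0 v:0)
  [3] (0,2) acc=68 (h:4 v:5)
  [3] (1,1) acc=32 (h:7 v:2)
  [3] (1,2) acc=24 (h:3 v:8)
  [4] (0,2) acc=68 (h:0 v:0)
  [4] (1,1) acc=32 (h:0 v:0)
  [4] (1,2) acc=59 (h:7 v:5)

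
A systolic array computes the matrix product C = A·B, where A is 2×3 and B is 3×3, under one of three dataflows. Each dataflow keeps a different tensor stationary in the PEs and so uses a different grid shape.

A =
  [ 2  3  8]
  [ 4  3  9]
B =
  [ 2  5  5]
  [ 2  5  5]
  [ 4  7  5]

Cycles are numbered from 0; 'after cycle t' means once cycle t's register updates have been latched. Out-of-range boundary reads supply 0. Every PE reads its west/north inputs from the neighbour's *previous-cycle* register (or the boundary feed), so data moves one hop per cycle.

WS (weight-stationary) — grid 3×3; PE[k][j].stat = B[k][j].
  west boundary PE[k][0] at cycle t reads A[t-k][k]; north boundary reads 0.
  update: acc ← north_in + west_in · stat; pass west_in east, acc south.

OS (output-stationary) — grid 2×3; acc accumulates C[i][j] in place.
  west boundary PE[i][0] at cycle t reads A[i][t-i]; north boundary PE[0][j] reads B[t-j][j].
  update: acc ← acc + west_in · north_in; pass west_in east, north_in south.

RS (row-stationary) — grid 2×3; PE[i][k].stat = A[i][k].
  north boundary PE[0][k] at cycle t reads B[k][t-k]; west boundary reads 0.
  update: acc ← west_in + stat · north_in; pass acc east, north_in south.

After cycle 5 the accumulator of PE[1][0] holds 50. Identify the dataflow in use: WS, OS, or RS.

dataflow = OS

— WS: 3×3; PE[1][0] trace:
  @0  [1,0]  acc 0  |  →0  ↓0
  @1  [1,0]  acc 10  |  →3  ↓10
  @2  [1,0]  acc 14  |  →3  ↓14
  @3  [1,0]  acc 0  |  →0  ↓0
  @4  [1,0]  acc 0  |  →0  ↓0
  @5  [1,0]  acc 0  |  →0  ↓0
— OS: 2×3; PE[1][0] trace:
  @0  [1,0]  acc 0  |  →0  ↓0
  @1  [1,0]  acc 8  |  →4  ↓2
  @2  [1,0]  acc 14  |  →3  ↓2
  @3  [1,0]  acc 50  |  →9  ↓4
  @4  [1,0]  acc 50  |  →0  ↓0
  @5  [1,0]  acc 50  |  →0  ↓0
— RS: 2×3; PE[1][0] trace:
  @0  [1,0]  acc 0  |  →0  ↓0
  @1  [1,0]  acc 8  |  →8  ↓2
  @2  [1,0]  acc 20  |  →20  ↓5
  @3  [1,0]  acc 20  |  →20  ↓5
  @4  [1,0]  acc 0  |  →0  ↓0
  @5  [1,0]  acc 0  |  →0  ↓0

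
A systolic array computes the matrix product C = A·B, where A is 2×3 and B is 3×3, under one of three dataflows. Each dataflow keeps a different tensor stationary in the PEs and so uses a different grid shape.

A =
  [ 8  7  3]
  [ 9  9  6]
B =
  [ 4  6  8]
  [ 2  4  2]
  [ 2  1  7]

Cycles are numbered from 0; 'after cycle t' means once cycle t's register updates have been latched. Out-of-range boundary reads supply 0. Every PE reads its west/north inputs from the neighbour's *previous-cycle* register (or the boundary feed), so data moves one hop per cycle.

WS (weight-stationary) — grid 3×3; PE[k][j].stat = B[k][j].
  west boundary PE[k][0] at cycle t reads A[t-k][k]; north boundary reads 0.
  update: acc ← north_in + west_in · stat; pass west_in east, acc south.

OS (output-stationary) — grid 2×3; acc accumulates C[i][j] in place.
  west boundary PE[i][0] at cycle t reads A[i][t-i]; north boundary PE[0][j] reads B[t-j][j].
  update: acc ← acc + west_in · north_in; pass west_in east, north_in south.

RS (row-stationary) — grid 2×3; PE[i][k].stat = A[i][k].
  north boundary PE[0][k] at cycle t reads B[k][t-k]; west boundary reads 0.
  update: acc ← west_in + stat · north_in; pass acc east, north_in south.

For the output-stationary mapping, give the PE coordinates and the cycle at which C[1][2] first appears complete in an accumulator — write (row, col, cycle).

(row, col, cycle) = (1, 2, 5)

Under OS, C[1][2] lands at PE[1][2]:
  step 0 · PE1,2: acc=0; fwd→0 fwd↓0
  step 1 · PE1,2: acc=0; fwd→0 fwd↓0
  step 2 · PE1,2: acc=0; fwd→0 fwd↓0
  step 3 · PE1,2: acc=72; fwd→9 fwd↓8
  step 4 · PE1,2: acc=90; fwd→9 fwd↓2
  step 5 · PE1,2: acc=132; fwd→6 fwd↓7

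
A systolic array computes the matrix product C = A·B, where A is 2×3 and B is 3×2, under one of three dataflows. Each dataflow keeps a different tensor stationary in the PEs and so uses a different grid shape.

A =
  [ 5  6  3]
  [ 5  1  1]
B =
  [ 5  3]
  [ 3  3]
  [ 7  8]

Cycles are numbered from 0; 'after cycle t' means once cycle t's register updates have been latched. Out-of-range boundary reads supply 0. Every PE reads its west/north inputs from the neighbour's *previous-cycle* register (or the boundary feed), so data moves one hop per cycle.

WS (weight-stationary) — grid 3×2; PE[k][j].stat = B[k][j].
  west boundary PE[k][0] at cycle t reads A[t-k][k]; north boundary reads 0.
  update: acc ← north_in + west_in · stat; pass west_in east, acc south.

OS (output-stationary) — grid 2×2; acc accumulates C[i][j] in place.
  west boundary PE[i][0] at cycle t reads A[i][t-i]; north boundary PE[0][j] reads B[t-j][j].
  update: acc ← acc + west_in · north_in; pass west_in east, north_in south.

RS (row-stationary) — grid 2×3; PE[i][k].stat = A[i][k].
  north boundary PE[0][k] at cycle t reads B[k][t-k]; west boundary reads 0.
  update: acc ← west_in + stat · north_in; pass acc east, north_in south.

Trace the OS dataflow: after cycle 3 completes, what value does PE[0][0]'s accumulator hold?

PE[0][0].acc = 64

Tracing OS — 2×2 array, target PE[0][0]:
  after 0 — PE[0][0] acc=25, pass-E 5, pass-S 5
  after 1 — PE[0][0] acc=43, pass-E 6, pass-S 3
  after 2 — PE[0][0] acc=64, pass-E 3, pass-S 7
  after 3 — PE[0][0] acc=64, pass-E 0, pass-S 0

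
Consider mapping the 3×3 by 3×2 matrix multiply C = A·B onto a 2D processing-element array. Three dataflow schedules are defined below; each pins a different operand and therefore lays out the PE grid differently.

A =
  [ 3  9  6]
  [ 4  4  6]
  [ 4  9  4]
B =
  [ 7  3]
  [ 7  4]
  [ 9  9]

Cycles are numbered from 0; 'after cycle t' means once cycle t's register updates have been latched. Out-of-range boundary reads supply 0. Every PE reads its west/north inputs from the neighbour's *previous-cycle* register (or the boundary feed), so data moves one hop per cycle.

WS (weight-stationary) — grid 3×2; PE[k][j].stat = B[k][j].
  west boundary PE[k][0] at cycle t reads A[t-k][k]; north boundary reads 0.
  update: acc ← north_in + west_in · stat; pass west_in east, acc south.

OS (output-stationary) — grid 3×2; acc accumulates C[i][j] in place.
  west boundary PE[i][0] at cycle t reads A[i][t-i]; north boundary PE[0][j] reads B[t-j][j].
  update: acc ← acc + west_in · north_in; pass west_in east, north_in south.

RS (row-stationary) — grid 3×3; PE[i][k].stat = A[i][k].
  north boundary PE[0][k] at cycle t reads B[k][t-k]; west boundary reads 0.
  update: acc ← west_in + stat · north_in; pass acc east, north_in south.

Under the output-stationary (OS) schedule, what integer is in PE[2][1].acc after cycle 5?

PE[2][1].acc = 84

OS on a 3×2 grid — tracing PE[2][1] and its feeders:
  step 0 · PE1,1: acc=0; fwd→0 fwd↓0
  step 0 · PE2,0: acc=0; fwd→0 fwd↓0
  step 0 · PE2,1: acc=0; fwd→0 fwd↓0
  step 1 · PE1,1: acc=0; fwd→0 fwd↓0
  step 1 · PE2,0: acc=0; fwd→0 fwd↓0
  step 1 · PE2,1: acc=0; fwd→0 fwd↓0
  step 2 · PE1,1: acc=12; fwd→4 fwd↓3
  step 2 · PE2,0: acc=28; fwd→4 fwd↓7
  step 2 · PE2,1: acc=0; fwd→0 fwd↓0
  step 3 · PE1,1: acc=28; fwd→4 fwd↓4
  step 3 · PE2,0: acc=91; fwd→9 fwd↓7
  step 3 · PE2,1: acc=12; fwd→4 fwd↓3
  step 4 · PE1,1: acc=82; fwd→6 fwd↓9
  step 4 · PE2,0: acc=127; fwd→4 fwd↓9
  step 4 · PE2,1: acc=48; fwd→9 fwd↓4
  step 5 · PE1,1: acc=82; fwd→0 fwd↓0
  step 5 · PE2,0: acc=127; fwd→0 fwd↓0
  step 5 · PE2,1: acc=84; fwd→4 fwd↓9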